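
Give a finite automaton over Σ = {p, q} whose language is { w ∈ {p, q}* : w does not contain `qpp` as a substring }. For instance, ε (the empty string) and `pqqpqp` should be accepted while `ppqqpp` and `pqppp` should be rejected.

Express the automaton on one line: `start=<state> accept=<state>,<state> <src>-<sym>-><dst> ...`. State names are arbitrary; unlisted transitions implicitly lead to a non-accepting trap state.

start=A accept=A,B,C A-p->A A-q->B B-p->C B-q->B C-p->D C-q->B D-p->D D-q->D

Track partial matches of the forbidden pattern `qpp`. State D is a dead state reached once `qpp` has occurred; every other state accepts. A means no part of `qpp` is currently matched.
       p  q 
>* A   A  B 
 * B   C  B 
 * C   D  B 
   D   D  D 
(> = start, * = accepting)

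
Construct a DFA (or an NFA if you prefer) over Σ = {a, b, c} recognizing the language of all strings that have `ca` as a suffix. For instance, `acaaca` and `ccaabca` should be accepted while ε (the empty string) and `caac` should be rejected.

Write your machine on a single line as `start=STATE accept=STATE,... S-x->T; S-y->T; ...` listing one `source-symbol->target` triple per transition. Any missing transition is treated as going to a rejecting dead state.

Let each state record the length of the longest suffix of the input read so far that is also a prefix of `ca`. S1 means the last symbol is `c`; S2 means the last 2 symbols are `ca`. Accept only at S2, where the string currently ends in `ca`.
        a   b   c  
>  S0   S0  S0  S1 
   S1   S2  S0  S1 
 * S2   S0  S0  S1 
(> = start, * = accepting)

start=S0; accept=S2; S0-a->S0; S0-b->S0; S0-c->S1; S1-a->S2; S1-b->S0; S1-c->S1; S2-a->S0; S2-b->S0; S2-c->S1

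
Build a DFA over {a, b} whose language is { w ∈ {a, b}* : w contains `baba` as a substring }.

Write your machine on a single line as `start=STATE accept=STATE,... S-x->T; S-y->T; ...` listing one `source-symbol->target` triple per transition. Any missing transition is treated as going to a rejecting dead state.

start=q0; accept=q4; q0-a->q0; q0-b->q1; q1-a->q2; q1-b->q1; q2-a->q0; q2-b->q3; q3-a->q4; q3-b->q1; q4-a->q4; q4-b->q4

States q0..q3 record the length of the longest prefix of `baba` that matches the current input suffix. Reaching q4 means `baba` has been seen, and we stay there forever. Accept from q4.
        a   b  
>  q0   q0  q1 
   q1   q2  q1 
   q2   q0  q3 
   q3   q4  q1 
 * q4   q4  q4 
(> = start, * = accepting)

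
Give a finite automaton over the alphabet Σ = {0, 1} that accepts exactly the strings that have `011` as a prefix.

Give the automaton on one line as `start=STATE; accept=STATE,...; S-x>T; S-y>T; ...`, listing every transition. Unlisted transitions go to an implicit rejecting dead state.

start=s0; accept=s3; s0-0>s1; s0-1>s4; s1-0>s4; s1-1>s2; s2-0>s4; s2-1>s3; s3-0>s3; s3-1>s3; s4-0>s4; s4-1>s4

Walk along `011` while the input agrees: from s0 take `0` to s1, and so on. Any deviation drops to the rejecting sink s4. Once s3 is reached the prefix is confirmed and every continuation is accepted.
A 5-state machine:
        0   1  
>  s0   s1  s4 
   s1   s4  s2 
   s2   s4  s3 
 * s3   s3  s3 
   s4   s4  s4 
(> = start, * = accepting)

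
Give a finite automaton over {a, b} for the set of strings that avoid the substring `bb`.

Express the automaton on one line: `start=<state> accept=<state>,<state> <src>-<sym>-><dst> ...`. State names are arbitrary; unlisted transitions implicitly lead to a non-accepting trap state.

start=q0 accept=q0,q1 q0-a->q0 q0-b->q1 q1-a->q0 q1-b->q2 q2-a->q2 q2-b->q2

This is the complement of 'contains `bb`'. Use the same substring-matching states — q0 through q2 holding how much of `bb` has just been matched — but flip the accepting set: everything except the trap q2 accepts.
A 3-state machine:
        a   b  
>* q0   q0  q1 
 * q1   q0  q2 
   q2   q2  q2 
(> = start, * = accepting)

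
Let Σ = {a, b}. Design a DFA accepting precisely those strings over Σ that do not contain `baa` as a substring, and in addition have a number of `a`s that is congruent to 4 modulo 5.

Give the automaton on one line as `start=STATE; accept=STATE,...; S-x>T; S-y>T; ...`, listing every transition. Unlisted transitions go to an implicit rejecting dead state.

start=S0; accept=S10,S13,S14; S0-a>S1; S0-b>S2; S1-a>S3; S1-b>S4; S2-a>S5; S2-b>S2; S3-a>S6; S3-b>S7; S4-a>S8; S4-b>S4; S5-a>S9; S5-b>S4; S6-a>S10; S6-b>S11; S7-a>S12; S7-b>S7; S8-a>S9; S8-b>S7; S9-a>S9; S9-b>S9; S10-a>S0; S10-b>S13; S11-a>S14; S11-b>S11; S12-a>S9; S12-b>S11; S13-a>S15; S13-b>S13; S14-a>S9; S14-b>S13; S15-a>S9; S15-b>S2

Handle the two conditions separately and then intersect. The first has 4 states tracking partial matches of the forbidden pattern `baa`; the second has 5 states tracking the count of `a`s modulo 5. A product state is a pair (one from each), accepting exactly when both do. Equivalent product states are then merged.
          a    b  
>  S0     S1   S2 
   S1     S3   S4 
   S2     S5   S2 
   S3     S6   S7 
   S4     S8   S4 
   S5     S9   S4 
   S6    S10  S11 
   S7    S12   S7 
   S8     S9   S7 
   S9     S9   S9 
 * S10    S0  S13 
   S11   S14  S11 
   S12    S9  S11 
 * S13   S15  S13 
 * S14    S9  S13 
   S15    S9   S2 
(> = start, * = accepting)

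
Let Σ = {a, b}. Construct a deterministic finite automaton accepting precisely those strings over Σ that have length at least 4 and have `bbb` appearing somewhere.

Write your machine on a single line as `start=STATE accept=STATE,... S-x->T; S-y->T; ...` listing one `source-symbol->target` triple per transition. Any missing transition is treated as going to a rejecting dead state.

start=q0; accept=q13,q17; q0-a->q1; q0-b->q2; q1-a->q3; q1-b->q4; q2-a->q3; q2-b->q5; q3-a->q6; q3-b->q7; q4-a->q6; q4-b->q8; q5-a->q6; q5-b->q9; q6-a->q10; q6-b->q11; q7-a->q10; q7-b->q12; q8-a->q10; q8-b->q13; q9-a->q13; q9-b->q13; q10-a->q14; q10-b->q15; q11-a->q14; q11-b->q16; q12-a->q14; q12-b->q17; q13-a->q17; q13-b->q17; q14-a->q14; q14-b->q15; q15-a->q14; q15-b->q16; q16-a->q14; q16-b->q17; q17-a->q17; q17-b->q17

Build one automaton per condition and run them in lockstep. The first has 6 states tracking the input length, saturating at 5; the second has 4 states tracking whether and how much of `bbb` has been seen. A product state is a pair (one from each), accepting exactly when both do.
An 18-state machine:
          a    b  
>  q0     q1   q2 
   q1     q3   q4 
   q2     q3   q5 
   q3     q6   q7 
   q4     q6   q8 
   q5     q6   q9 
   q6    q10  q11 
   q7    q10  q12 
   q8    q10  q13 
   q9    q13  q13 
   q10   q14  q15 
   q11   q14  q16 
   q12   q14  q17 
 * q13   q17  q17 
   q14   q14  q15 
   q15   q14  q16 
   q16   q14  q17 
 * q17   q17  q17 
(> = start, * = accepting)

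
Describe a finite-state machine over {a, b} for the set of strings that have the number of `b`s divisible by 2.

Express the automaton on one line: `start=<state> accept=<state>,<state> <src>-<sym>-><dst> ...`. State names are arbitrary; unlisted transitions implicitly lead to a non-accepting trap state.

start=q0 accept=q0 q0-a->q0 q0-b->q1 q1-a->q1 q1-b->q0

Keep the running count of `b`s modulo 2: each `b` advances along the cycle q0 → q1 → q0 while other symbols loop. Accept at q0.
        a   b  
>* q0   q0  q1 
   q1   q1  q0 
(> = start, * = accepting)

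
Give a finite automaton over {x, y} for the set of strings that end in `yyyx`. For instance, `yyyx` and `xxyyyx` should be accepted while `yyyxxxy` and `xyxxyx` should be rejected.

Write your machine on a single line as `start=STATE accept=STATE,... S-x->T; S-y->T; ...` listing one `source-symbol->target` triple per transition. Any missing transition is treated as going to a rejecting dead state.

Remember how much of `yyyx` the current input suffix matches. State q0 means no match yet; q1 means the last symbol is `y`; q2 means the last 2 symbols are `yy`; q3 means the last 3 symbols are `yyy`; q4 means the last 4 symbols are `yyyx`. Only q4 accepts. On a mismatch, fall back to the longest proper suffix that is still a prefix of `yyyx`.
5 states suffice.
        x   y  
>  q0   q0  q1 
   q1   q0  q2 
   q2   q0  q3 
   q3   q4  q3 
 * q4   q0  q1 
(> = start, * = accepting)

start=q0; accept=q4; q0-x->q0; q0-y->q1; q1-x->q0; q1-y->q2; q2-x->q0; q2-y->q3; q3-x->q4; q3-y->q3; q4-x->q0; q4-y->q1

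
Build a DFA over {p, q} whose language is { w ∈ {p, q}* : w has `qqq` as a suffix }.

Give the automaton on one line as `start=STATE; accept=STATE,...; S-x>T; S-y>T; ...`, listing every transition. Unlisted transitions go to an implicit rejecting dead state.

Let each state record the length of the longest suffix of the input read so far that is also a prefix of `qqq`. S1 means the last symbol is `q`; S2 means the last 2 symbols are `qq`; S3 means the last 3 symbols are `qqq`. Accept only at S3, where the string currently ends in `qqq`.
With 4 states:
        p   q  
>  S0   S0  S1 
   S1   S0  S2 
   S2   S0  S3 
 * S3   S0  S3 
(> = start, * = accepting)

start=S0; accept=S3; S0-p>S0; S0-q>S1; S1-p>S0; S1-q>S2; S2-p>S0; S2-q>S3; S3-p>S0; S3-q>S3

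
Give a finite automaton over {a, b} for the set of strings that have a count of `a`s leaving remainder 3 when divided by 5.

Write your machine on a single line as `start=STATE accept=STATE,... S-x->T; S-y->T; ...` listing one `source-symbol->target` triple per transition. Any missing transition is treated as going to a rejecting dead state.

start=q0; accept=q3; q0-a->q1; q0-b->q0; q1-a->q2; q1-b->q1; q2-a->q3; q2-b->q2; q3-a->q4; q3-b->q3; q4-a->q0; q4-b->q4

The only thing that matters is how many `a`s have appeared, reduced mod 5. Use one state per residue: q0 for 0, …, q4 for 4. Reading `a` moves to the next residue; anything else stays put. q3 is accepting.
With 5 states:
        a   b  
>  q0   q1  q0 
   q1   q2  q1 
   q2   q3  q2 
 * q3   q4  q3 
   q4   q0  q4 
(> = start, * = accepting)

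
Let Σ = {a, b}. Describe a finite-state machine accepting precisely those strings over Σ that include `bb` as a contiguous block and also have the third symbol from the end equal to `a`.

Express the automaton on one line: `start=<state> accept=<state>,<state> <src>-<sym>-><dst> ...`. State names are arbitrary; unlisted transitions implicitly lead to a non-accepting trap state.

start=S0 accept=S5,S9,S10,S11 S0-a->S1 S0-b->S2 S1-a->S1 S1-b->S3 S2-a->S1 S2-b->S4 S3-a->S1 S3-b->S5 S4-a->S6 S4-b->S4 S5-a->S6 S5-b->S4 S6-a->S7 S6-b->S8 S7-a->S9 S7-b->S10 S8-a->S11 S8-b->S5 S9-a->S9 S9-b->S10 S10-a->S11 S10-b->S5 S11-a->S7 S11-b->S8

Run two small machines in parallel and take their product. One (3 states) tracks whether and how much of `bb` has been seen; the other (15 states) tracks the last 3 symbols read. Each combined state is a pair, one component from each; accept when both components accept. After merging equivalent states the machine shrinks.
          a    b  
>  S0     S1   S2 
   S1     S1   S3 
   S2     S1   S4 
   S3     S1   S5 
   S4     S6   S4 
 * S5     S6   S4 
   S6     S7   S8 
   S7     S9  S10 
   S8    S11   S5 
 * S9     S9  S10 
 * S10   S11   S5 
 * S11    S7   S8 
(> = start, * = accepting)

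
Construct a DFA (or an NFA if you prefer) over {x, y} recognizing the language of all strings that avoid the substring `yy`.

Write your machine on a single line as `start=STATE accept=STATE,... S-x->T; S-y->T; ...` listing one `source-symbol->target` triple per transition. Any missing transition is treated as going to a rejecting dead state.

start=A; accept=A,B; A-x->A; A-y->B; B-x->A; B-y->C; C-x->C; C-y->C

Track partial matches of the forbidden pattern `yy`. State C is a dead state reached once `yy` has occurred; every other state accepts. A means no part of `yy` is currently matched.
3 states suffice.
       x  y 
>* A   A  B 
 * B   A  C 
   C   C  C 
(> = start, * = accepting)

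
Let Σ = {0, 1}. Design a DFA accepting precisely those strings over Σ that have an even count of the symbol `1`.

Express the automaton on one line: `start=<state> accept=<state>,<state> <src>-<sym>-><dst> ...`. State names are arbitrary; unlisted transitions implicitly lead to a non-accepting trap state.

start=s0 accept=s0 s0-0->s0 s0-1->s1 s1-0->s1 s1-1->s0

The only thing that matters is how many `1`s have appeared, reduced mod 2. Use one state per residue: s0 for 0, …, s1 for 1. Reading `1` moves to the next residue; anything else stays put. s0 is accepting.
A 2-state machine:
        0   1  
>* s0   s0  s1 
   s1   s1  s0 
(> = start, * = accepting)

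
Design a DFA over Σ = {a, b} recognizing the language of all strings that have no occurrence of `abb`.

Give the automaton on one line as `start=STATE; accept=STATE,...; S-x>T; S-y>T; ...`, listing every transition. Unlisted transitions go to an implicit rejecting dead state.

This is the complement of 'contains `abb`'. Use the same substring-matching states — q0 through q3 holding how much of `abb` has just been matched — but flip the accepting set: everything except the trap q3 accepts.
        a   b  
>* q0   q1  q0 
 * q1   q1  q2 
 * q2   q1  q3 
   q3   q3  q3 
(> = start, * = accepting)

start=q0; accept=q0,q1,q2; q0-a>q1; q0-b>q0; q1-a>q1; q1-b>q2; q2-a>q1; q2-b>q3; q3-a>q3; q3-b>q3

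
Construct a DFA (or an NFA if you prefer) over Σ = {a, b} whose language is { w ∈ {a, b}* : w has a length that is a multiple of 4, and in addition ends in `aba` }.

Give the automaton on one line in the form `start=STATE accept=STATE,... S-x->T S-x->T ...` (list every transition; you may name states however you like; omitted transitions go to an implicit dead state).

start=q0 accept=q12 q0-a->q1 q0-b->q2 q1-a->q3 q1-b->q4 q2-a->q3 q2-b->q5 q3-a->q6 q3-b->q7 q4-a->q8 q4-b->q9 q5-a->q6 q5-b->q9 q6-a->q10 q6-b->q11 q7-a->q12 q7-b->q0 q8-a->q10 q8-b->q11 q9-a->q10 q9-b->q0 q10-a->q1 q10-b->q13 q11-a->q14 q11-b->q2 q12-a->q1 q12-b->q13 q13-a->q15 q13-b->q5 q14-a->q3 q14-b->q4 q15-a->q6 q15-b->q7

Build one automaton per condition and run them in lockstep. One (4 states) tracks the input length modulo 4; the other (4 states) tracks how much of the suffix `aba` has currently been matched. Each combined state is a pair, one component from each; accept when both components accept.
A 16-state machine:
          a    b  
>  q0     q1   q2 
   q1     q3   q4 
   q2     q3   q5 
   q3     q6   q7 
   q4     q8   q9 
   q5     q6   q9 
   q6    q10  q11 
   q7    q12   q0 
   q8    q10  q11 
   q9    q10   q0 
   q10    q1  q13 
   q11   q14   q2 
 * q12    q1  q13 
   q13   q15   q5 
   q14    q3   q4 
   q15    q6   q7 
(> = start, * = accepting)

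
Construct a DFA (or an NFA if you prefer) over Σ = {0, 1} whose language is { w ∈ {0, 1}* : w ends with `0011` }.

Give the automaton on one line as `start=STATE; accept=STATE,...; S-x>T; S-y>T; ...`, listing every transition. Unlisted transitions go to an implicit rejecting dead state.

start=q0; accept=q4; q0-0>q1; q0-1>q0; q1-0>q2; q1-1>q0; q2-0>q2; q2-1>q3; q3-0>q1; q3-1>q4; q4-0>q1; q4-1>q0

Remember how much of `0011` the current input suffix matches. State q0 means no match yet; q1 means the last symbol is `0`; q2 means the last 2 symbols are `00`; q3 means the last 3 symbols are `001`; q4 means the last 4 symbols are `0011`. Only q4 accepts. On a mismatch, fall back to the longest proper suffix that is still a prefix of `0011`.
        0   1  
>  q0   q1  q0 
   q1   q2  q0 
   q2   q2  q3 
   q3   q1  q4 
 * q4   q1  q0 
(> = start, * = accepting)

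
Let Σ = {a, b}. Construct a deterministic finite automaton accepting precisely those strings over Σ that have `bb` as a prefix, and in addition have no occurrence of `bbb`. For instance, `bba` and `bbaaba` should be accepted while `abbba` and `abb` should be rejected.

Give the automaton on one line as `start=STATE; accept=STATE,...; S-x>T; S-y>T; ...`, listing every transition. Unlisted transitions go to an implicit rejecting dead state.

Build one automaton per condition and run them in lockstep. The first has 4 states tracking whether the input so far still matches the prefix `bb`; the second has 4 states tracking partial matches of the forbidden pattern `bbb`. A product state is a pair (one from each), accepting exactly when both do. After merging equivalent states the machine shrinks.
6 states suffice.
        a   b  
>  s0   s1  s2 
   s1   s1  s1 
   s2   s1  s3 
 * s3   s4  s1 
 * s4   s4  s5 
 * s5   s4  s3 
(> = start, * = accepting)

start=s0; accept=s3,s4,s5; s0-a>s1; s0-b>s2; s1-a>s1; s1-b>s1; s2-a>s1; s2-b>s3; s3-a>s4; s3-b>s1; s4-a>s4; s4-b>s5; s5-a>s4; s5-b>s3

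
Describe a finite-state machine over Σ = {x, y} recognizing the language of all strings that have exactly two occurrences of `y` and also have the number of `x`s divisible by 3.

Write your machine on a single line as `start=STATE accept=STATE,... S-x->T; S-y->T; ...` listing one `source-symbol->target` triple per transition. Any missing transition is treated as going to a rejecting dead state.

start=S0; accept=S5; S0-x->S1; S0-y->S2; S1-x->S3; S1-y->S4; S2-x->S4; S2-y->S5; S3-x->S0; S3-y->S6; S4-x->S6; S4-y->S7; S5-x->S7; S5-y->S8; S6-x->S2; S6-y->S9; S7-x->S9; S7-y->S10; S8-x->S10; S8-y->S8; S9-x->S5; S9-y->S11; S10-x->S11; S10-y->S10; S11-x->S8; S11-y->S11

Run two small machines in parallel and take their product. The first has 4 states tracking the count of `y`s, saturating at 3; the second has 3 states tracking the count of `x`s modulo 3. A product state is a pair (one from each), accepting exactly when both do.
          x    y  
>  S0     S1   S2 
   S1     S3   S4 
   S2     S4   S5 
   S3     S0   S6 
   S4     S6   S7 
 * S5     S7   S8 
   S6     S2   S9 
   S7     S9  S10 
   S8    S10   S8 
   S9     S5  S11 
   S10   S11  S10 
   S11    S8  S11 
(> = start, * = accepting)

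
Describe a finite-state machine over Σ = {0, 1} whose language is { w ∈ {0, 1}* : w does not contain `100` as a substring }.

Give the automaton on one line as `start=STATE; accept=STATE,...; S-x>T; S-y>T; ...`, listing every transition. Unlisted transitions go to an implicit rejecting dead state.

This is the complement of 'contains `100`'. Use the same substring-matching states — s0 through s3 holding how much of `100` has just been matched — but flip the accepting set: everything except the trap s3 accepts.
A 4-state machine:
        0   1  
>* s0   s0  s1 
 * s1   s2  s1 
 * s2   s3  s1 
   s3   s3  s3 
(> = start, * = accepting)

start=s0; accept=s0,s1,s2; s0-0>s0; s0-1>s1; s1-0>s2; s1-1>s1; s2-0>s3; s2-1>s1; s3-0>s3; s3-1>s3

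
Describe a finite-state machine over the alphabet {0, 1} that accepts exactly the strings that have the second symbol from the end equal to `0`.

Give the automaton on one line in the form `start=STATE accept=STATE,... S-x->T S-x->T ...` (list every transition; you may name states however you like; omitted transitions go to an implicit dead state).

Because acceptance depends on a position counted from the end, the machine has to buffer the most recent 2 symbols. Make each state the string of the last up-to-2 symbols read; on input `x` shift the window left and append `x`. Accept when the buffered window has length 2 and begins with `0`.
A 7-state machine:
       0  1 
>  A   B  C 
   B   D  E 
   C   F  G 
 * D   D  E 
 * E   F  G 
   F   D  E 
   G   F  G 
(> = start, * = accepting)

start=A accept=D,E A-0->B A-1->C B-0->D B-1->E C-0->F C-1->G D-0->D D-1->E E-0->F E-1->G F-0->D F-1->E G-0->F G-1->G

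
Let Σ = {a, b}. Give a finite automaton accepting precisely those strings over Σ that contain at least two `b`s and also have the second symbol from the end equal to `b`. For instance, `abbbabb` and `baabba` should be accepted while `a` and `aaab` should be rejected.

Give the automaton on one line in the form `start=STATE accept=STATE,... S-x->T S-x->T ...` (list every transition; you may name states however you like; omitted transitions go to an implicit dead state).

Build one automaton per condition and run them in lockstep. The first has 4 states tracking the count of `b`s, saturating at 3; the second has 7 states tracking the last 2 symbols read. A product state is a pair (one from each), accepting exactly when both do. Minimizing collapses redundant product states.
        a   b  
>  s0   s0  s1 
   s1   s2  s3 
   s2   s2  s4 
 * s3   s5  s3 
   s4   s5  s3 
 * s5   s2  s4 
(> = start, * = accepting)

start=s0 accept=s3,s5 s0-a->s0 s0-b->s1 s1-a->s2 s1-b->s3 s2-a->s2 s2-b->s4 s3-a->s5 s3-b->s3 s4-a->s5 s4-b->s3 s5-a->s2 s5-b->s4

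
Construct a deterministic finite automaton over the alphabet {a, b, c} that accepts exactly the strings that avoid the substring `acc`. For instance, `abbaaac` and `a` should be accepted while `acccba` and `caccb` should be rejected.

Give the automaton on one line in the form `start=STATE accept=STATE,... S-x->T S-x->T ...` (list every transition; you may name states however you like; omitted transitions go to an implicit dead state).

start=q0 accept=q0,q1,q2 q0-a->q1 q0-b->q0 q0-c->q0 q1-a->q1 q1-b->q0 q1-c->q2 q2-a->q1 q2-b->q0 q2-c->q3 q3-a->q3 q3-b->q3 q3-c->q3

Track partial matches of the forbidden pattern `acc`. State q3 is a dead state reached once `acc` has occurred; every other state accepts. q0 means no part of `acc` is currently matched.
With 4 states:
        a   b   c  
>* q0   q1  q0  q0 
 * q1   q1  q0  q2 
 * q2   q1  q0  q3 
   q3   q3  q3  q3 
(> = start, * = accepting)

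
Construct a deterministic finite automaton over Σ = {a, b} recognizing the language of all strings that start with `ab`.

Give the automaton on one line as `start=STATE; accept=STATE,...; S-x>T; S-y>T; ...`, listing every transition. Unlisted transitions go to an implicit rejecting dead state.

Check the first 2 symbols one by one: S0 through S1 record how many have matched `ab` so far; any wrong symbol goes to the dead state S3. After all 2 match we enter the accepting sink S2.
A 4-state machine:
        a   b  
>  S0   S1  S3 
   S1   S3  S2 
 * S2   S2  S2 
   S3   S3  S3 
(> = start, * = accepting)

start=S0; accept=S2; S0-a>S1; S0-b>S3; S1-a>S3; S1-b>S2; S2-a>S2; S2-b>S2; S3-a>S3; S3-b>S3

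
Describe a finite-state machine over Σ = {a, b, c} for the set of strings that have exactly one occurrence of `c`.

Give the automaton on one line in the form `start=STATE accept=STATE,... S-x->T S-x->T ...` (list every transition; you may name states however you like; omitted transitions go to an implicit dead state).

start=S0 accept=S1 S0-a->S0 S0-b->S0 S0-c->S1 S1-a->S1 S1-b->S1 S1-c->S2 S2-a->S2 S2-b->S2 S2-c->S2

Only the number of `c`s matters, and only up to 2. Make a chain S0 → S1 → S2 advanced by each `c` (with S2 absorbing); every other symbol self-loops. The accepting set is {S1}.
With 3 states:
        a   b   c  
>  S0   S0  S0  S1 
 * S1   S1  S1  S2 
   S2   S2  S2  S2 
(> = start, * = accepting)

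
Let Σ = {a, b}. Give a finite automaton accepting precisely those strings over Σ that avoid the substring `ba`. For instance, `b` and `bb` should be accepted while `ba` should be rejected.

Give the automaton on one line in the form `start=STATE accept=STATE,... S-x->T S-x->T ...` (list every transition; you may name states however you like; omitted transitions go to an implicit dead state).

Track partial matches of the forbidden pattern `ba`. State s2 is a dead state reached once `ba` has occurred; every other state accepts. s0 means no part of `ba` is currently matched.
3 states suffice.
        a   b  
>* s0   s0  s1 
 * s1   s2  s1 
   s2   s2  s2 
(> = start, * = accepting)

start=s0 accept=s0,s1 s0-a->s0 s0-b->s1 s1-a->s2 s1-b->s1 s2-a->s2 s2-b->s2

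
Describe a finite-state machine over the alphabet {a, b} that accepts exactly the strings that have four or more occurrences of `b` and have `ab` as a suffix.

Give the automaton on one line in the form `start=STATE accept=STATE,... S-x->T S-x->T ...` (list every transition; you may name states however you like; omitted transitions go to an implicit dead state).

start=q0 accept=q5 q0-a->q0 q0-b->q1 q1-a->q1 q1-b->q2 q2-a->q2 q2-b->q3 q3-a->q4 q3-b->q3 q4-a->q4 q4-b->q5 q5-a->q4 q5-b->q3

Handle the two conditions separately and then intersect. The first has 6 states tracking the count of `b`s, saturating at 5; the second has 3 states tracking how much of the suffix `ab` has currently been matched. A product state is a pair (one from each), accepting exactly when both do. After merging equivalent states the machine shrinks.
A 6-state machine:
        a   b  
>  q0   q0  q1 
   q1   q1  q2 
   q2   q2  q3 
   q3   q4  q3 
   q4   q4  q5 
 * q5   q4  q3 
(> = start, * = accepting)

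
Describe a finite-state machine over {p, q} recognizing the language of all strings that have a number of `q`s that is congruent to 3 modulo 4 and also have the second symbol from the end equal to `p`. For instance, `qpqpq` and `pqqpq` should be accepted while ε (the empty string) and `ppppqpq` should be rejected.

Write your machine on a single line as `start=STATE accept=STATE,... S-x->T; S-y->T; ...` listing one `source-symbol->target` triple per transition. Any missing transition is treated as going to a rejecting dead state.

Build one automaton per condition and run them in lockstep. The first has 4 states tracking the count of `q`s modulo 4; the second has 7 states tracking the last 2 symbols read. A product state is a pair (one from each), accepting exactly when both do.
       p  q 
>  A   B  C 
   B   D  E 
   C   F  G 
   D   D  E 
   E   F  G 
   F   H  I 
   G   J  K 
   H   H  I 
   I   J  K 
   J   L  M 
   K   N  O 
   L   L  M 
 * M   N  O 
   N   P  Q 
   O   R  S 
 * P   P  Q 
   Q   R  S 
   R   D  E 
   S   F  G 
(> = start, * = accepting)

start=A; accept=M,P; A-p->B; A-q->C; B-p->D; B-q->E; C-p->F; C-q->G; D-p->D; D-q->E; E-p->F; E-q->G; F-p->H; F-q->I; G-p->J; G-q->K; H-p->H; H-q->I; I-p->J; I-q->K; J-p->L; J-q->M; K-p->N; K-q->O; L-p->L; L-q->M; M-p->N; M-q->O; N-p->P; N-q->Q; O-p->R; O-q->S; P-p->P; P-q->Q; Q-p->R; Q-q->S; R-p->D; R-q->E; S-p->F; S-q->G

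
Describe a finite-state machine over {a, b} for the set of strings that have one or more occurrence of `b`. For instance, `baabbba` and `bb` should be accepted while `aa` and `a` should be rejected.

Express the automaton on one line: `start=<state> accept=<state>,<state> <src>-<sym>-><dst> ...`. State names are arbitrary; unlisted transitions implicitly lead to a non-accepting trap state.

Count `b`s, saturating at 2: state q0 means no `b` yet, q1 means one `b` seen, q2 means more than one. Each `b` increments (capped at q2); other symbols loop. Accept from {q1, q2}.
3 states suffice.
        a   b  
>  q0   q0  q1 
 * q1   q1  q2 
 * q2   q2  q2 
(> = start, * = accepting)

start=q0 accept=q1,q2 q0-a->q0 q0-b->q1 q1-a->q1 q1-b->q2 q2-a->q2 q2-b->q2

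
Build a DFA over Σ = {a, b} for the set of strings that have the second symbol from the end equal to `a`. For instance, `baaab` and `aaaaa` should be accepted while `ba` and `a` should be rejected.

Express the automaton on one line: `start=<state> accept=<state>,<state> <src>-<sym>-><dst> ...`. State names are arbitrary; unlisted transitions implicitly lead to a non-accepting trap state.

start=q0 accept=q3,q4 q0-a->q1 q0-b->q2 q1-a->q3 q1-b->q4 q2-a->q5 q2-b->q6 q3-a->q3 q3-b->q4 q4-a->q5 q4-b->q6 q5-a->q3 q5-b->q4 q6-a->q5 q6-b->q6

Because acceptance depends on a position counted from the end, the machine has to buffer the most recent 2 symbols. Make each state the string of the last up-to-2 symbols read; on input `x` shift the window left and append `x`. Accept when the buffered window has length 2 and begins with `a`.
A 7-state machine:
        a   b  
>  q0   q1  q2 
   q1   q3  q4 
   q2   q5  q6 
 * q3   q3  q4 
 * q4   q5  q6 
   q5   q3  q4 
   q6   q5  q6 
(> = start, * = accepting)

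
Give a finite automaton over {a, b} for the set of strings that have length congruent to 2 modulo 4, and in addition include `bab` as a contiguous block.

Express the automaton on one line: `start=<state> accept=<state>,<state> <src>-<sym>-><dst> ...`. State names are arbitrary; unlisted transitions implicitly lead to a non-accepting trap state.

start=S0 accept=S15 S0-a->S1 S0-b->S2 S1-a->S3 S1-b->S4 S2-a->S5 S2-b->S4 S3-a->S6 S3-b->S7 S4-a->S8 S4-b->S7 S5-a->S6 S5-b->S9 S6-a->S0 S6-b->S10 S7-a->S11 S7-b->S10 S8-a->S0 S8-b->S12 S9-a->S12 S9-b->S12 S10-a->S13 S10-b->S2 S11-a->S1 S11-b->S14 S12-a->S14 S12-b->S14 S13-a->S3 S13-b->S15 S14-a->S15 S14-b->S15 S15-a->S9 S15-b->S9

Build one automaton per condition and run them in lockstep. The first has 4 states tracking the input length modulo 4; the second has 4 states tracking whether and how much of `bab` has been seen. A product state is a pair (one from each), accepting exactly when both do.
A 16-state machine:
          a    b  
>  S0     S1   S2 
   S1     S3   S4 
   S2     S5   S4 
   S3     S6   S7 
   S4     S8   S7 
   S5     S6   S9 
   S6     S0  S10 
   S7    S11  S10 
   S8     S0  S12 
   S9    S12  S12 
   S10   S13   S2 
   S11    S1  S14 
   S12   S14  S14 
   S13    S3  S15 
   S14   S15  S15 
 * S15    S9   S9 
(> = start, * = accepting)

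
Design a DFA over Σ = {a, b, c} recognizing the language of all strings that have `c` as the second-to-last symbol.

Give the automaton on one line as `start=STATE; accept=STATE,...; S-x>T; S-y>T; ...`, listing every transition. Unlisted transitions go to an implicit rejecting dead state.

start=S0; accept=S10,S11,S12; S0-a>S1; S0-b>S2; S0-c>S3; S1-a>S4; S1-b>S5; S1-c>S6; S2-a>S7; S2-b>S8; S2-c>S9; S3-a>S10; S3-b>S11; S3-c>S12; S4-a>S4; S4-b>S5; S4-c>S6; S5-a>S7; S5-b>S8; S5-c>S9; S6-a>S10; S6-b>S11; S6-c>S12; S7-a>S4; S7-b>S5; S7-c>S6; S8-a>S7; S8-b>S8; S8-c>S9; S9-a>S10; S9-b>S11; S9-c>S12; S10-a>S4; S10-b>S5; S10-c>S6; S11-a>S7; S11-b>S8; S11-c>S9; S12-a>S10; S12-b>S11; S12-c>S12

Because acceptance depends on a position counted from the end, the machine has to buffer the most recent 2 symbols. Make each state the string of the last up-to-2 symbols read; on input `x` shift the window left and append `x`. Accept when the buffered window has length 2 and begins with `c`.
13 states suffice.
          a    b    c  
>  S0     S1   S2   S3 
   S1     S4   S5   S6 
   S2     S7   S8   S9 
   S3    S10  S11  S12 
   S4     S4   S5   S6 
   S5     S7   S8   S9 
   S6    S10  S11  S12 
   S7     S4   S5   S6 
   S8     S7   S8   S9 
   S9    S10  S11  S12 
 * S10    S4   S5   S6 
 * S11    S7   S8   S9 
 * S12   S10  S11  S12 
(> = start, * = accepting)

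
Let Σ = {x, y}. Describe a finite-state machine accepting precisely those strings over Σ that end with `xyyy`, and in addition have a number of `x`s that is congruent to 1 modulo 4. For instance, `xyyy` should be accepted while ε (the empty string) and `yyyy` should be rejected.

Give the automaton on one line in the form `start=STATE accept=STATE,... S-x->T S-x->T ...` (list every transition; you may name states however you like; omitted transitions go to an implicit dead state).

Run two small machines in parallel and take their product. One (5 states) tracks how much of the suffix `xyyy` has currently been matched; the other (4 states) tracks the count of `x`s modulo 4. Each combined state is a pair, one component from each; accept when both components accept. After merging equivalent states the machine shrinks.
8 states suffice.
        x   y  
>  q0   q1  q0 
   q1   q2  q3 
   q2   q4  q2 
   q3   q2  q5 
   q4   q0  q4 
   q5   q2  q6 
 * q6   q2  q7 
   q7   q2  q7 
(> = start, * = accepting)

start=q0 accept=q6 q0-x->q1 q0-y->q0 q1-x->q2 q1-y->q3 q2-x->q4 q2-y->q2 q3-x->q2 q3-y->q5 q4-x->q0 q4-y->q4 q5-x->q2 q5-y->q6 q6-x->q2 q6-y->q7 q7-x->q2 q7-y->q7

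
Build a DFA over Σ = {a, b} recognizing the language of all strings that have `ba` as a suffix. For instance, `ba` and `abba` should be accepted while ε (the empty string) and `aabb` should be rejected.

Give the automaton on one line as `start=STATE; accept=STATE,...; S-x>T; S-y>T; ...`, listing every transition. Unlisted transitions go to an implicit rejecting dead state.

Remember how much of `ba` the current input suffix matches. State s0 means no match yet; s1 means the last symbol is `b`; s2 means the last 2 symbols are `ba`. Only s2 accepts. On a mismatch, fall back to the longest proper suffix that is still a prefix of `ba`.
3 states suffice.
        a   b  
>  s0   s0  s1 
   s1   s2  s1 
 * s2   s0  s1 
(> = start, * = accepting)

start=s0; accept=s2; s0-a>s0; s0-b>s1; s1-a>s2; s1-b>s1; s2-a>s0; s2-b>s1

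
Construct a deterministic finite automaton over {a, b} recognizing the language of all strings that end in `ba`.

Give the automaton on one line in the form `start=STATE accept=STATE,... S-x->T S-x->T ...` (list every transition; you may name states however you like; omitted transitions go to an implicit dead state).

Remember how much of `ba` the current input suffix matches. State s0 means no match yet; s1 means the last symbol is `b`; s2 means the last 2 symbols are `ba`. Only s2 accepts. On a mismatch, fall back to the longest proper suffix that is still a prefix of `ba`.
        a   b  
>  s0   s0  s1 
   s1   s2  s1 
 * s2   s0  s1 
(> = start, * = accepting)

start=s0 accept=s2 s0-a->s0 s0-b->s1 s1-a->s2 s1-b->s1 s2-a->s0 s2-b->s1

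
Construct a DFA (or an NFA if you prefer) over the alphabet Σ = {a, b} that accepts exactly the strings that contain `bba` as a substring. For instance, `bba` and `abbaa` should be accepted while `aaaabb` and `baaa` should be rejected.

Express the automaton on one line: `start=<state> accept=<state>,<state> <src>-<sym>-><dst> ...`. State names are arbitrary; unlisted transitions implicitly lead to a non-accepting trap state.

start=q0 accept=q3 q0-a->q0 q0-b->q1 q1-a->q0 q1-b->q2 q2-a->q3 q2-b->q2 q3-a->q3 q3-b->q3

Track how much of `bba` has been matched so far: state q0 is no progress, q3 is the absorbing accept state reached once `bba` has occurred. Intermediate states record partial matches; on a mismatch, fall back to the longest reusable overlap.
A 4-state machine:
        a   b  
>  q0   q0  q1 
   q1   q0  q2 
   q2   q3  q2 
 * q3   q3  q3 
(> = start, * = accepting)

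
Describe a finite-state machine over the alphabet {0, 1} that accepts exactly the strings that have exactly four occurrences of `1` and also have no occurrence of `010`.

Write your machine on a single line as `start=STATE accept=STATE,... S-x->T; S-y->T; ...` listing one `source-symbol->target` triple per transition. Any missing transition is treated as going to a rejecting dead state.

Build one automaton per condition and run them in lockstep. The first has 6 states tracking the count of `1`s, saturating at 5; the second has 4 states tracking partial matches of the forbidden pattern `010`. A product state is a pair (one from each), accepting exactly when both do. Minimizing collapses redundant product states.
With 14 states:
          0    1  
>  q0     q1   q2 
   q1     q1   q3 
   q2     q4   q5 
   q3     q6   q5 
   q4     q4   q7 
   q5     q8   q9 
   q6     q6   q6 
   q7     q6   q9 
   q8     q8  q10 
   q9    q11  q12 
   q10    q6  q12 
   q11   q11  q13 
 * q12   q12   q6 
 * q13    q6   q6 
(> = start, * = accepting)

start=q0; accept=q12,q13; q0-0->q1; q0-1->q2; q1-0->q1; q1-1->q3; q2-0->q4; q2-1->q5; q3-0->q6; q3-1->q5; q4-0->q4; q4-1->q7; q5-0->q8; q5-1->q9; q6-0->q6; q6-1->q6; q7-0->q6; q7-1->q9; q8-0->q8; q8-1->q10; q9-0->q11; q9-1->q12; q10-0->q6; q10-1->q12; q11-0->q11; q11-1->q13; q12-0->q12; q12-1->q6; q13-0->q6; q13-1->q6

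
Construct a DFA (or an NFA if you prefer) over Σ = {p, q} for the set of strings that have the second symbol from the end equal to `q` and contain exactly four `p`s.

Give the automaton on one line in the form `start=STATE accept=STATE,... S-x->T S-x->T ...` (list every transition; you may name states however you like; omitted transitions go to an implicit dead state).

Build one automaton per condition and run them in lockstep. The first has 7 states tracking the last 2 symbols read; the second has 6 states tracking the count of `p`s, saturating at 5. A product state is a pair (one from each), accepting exactly when both do.
With 23 states:
          p    q  
>  s0     s1   s2 
   s1     s3   s4 
   s2     s5   s6 
   s3     s7   s8 
   s4     s9  s10 
   s5     s3   s4 
   s6     s5   s6 
   s7    s11  s12 
   s8    s13  s14 
   s9     s7   s8 
   s10    s9  s10 
   s11   s15  s16 
   s12   s17  s18 
   s13   s11  s12 
   s14   s13  s14 
   s15   s15  s19 
   s16   s20  s21 
 * s17   s15  s16 
   s18   s17  s18 
   s19   s20  s22 
   s20   s15  s19 
 * s21   s20  s21 
   s22   s20  s22 
(> = start, * = accepting)

start=s0 accept=s17,s21 s0-p->s1 s0-q->s2 s1-p->s3 s1-q->s4 s2-p->s5 s2-q->s6 s3-p->s7 s3-q->s8 s4-p->s9 s4-q->s10 s5-p->s3 s5-q->s4 s6-p->s5 s6-q->s6 s7-p->s11 s7-q->s12 s8-p->s13 s8-q->s14 s9-p->s7 s9-q->s8 s10-p->s9 s10-q->s10 s11-p->s15 s11-q->s16 s12-p->s17 s12-q->s18 s13-p->s11 s13-q->s12 s14-p->s13 s14-q->s14 s15-p->s15 s15-q->s19 s16-p->s20 s16-q->s21 s17-p->s15 s17-q->s16 s18-p->s17 s18-q->s18 s19-p->s20 s19-q->s22 s20-p->s15 s20-q->s19 s21-p->s20 s21-q->s21 s22-p->s20 s22-q->s22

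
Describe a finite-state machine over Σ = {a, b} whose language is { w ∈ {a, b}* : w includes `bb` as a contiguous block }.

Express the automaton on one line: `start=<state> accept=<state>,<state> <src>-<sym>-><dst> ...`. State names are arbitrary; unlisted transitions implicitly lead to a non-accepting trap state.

Track how much of `bb` has been matched so far: state q0 is no progress, q2 is the absorbing accept state reached once `bb` has occurred. Intermediate states record partial matches; on a mismatch, fall back to the longest reusable overlap.
3 states suffice.
        a   b  
>  q0   q0  q1 
   q1   q0  q2 
 * q2   q2  q2 
(> = start, * = accepting)

start=q0 accept=q2 q0-a->q0 q0-b->q1 q1-a->q0 q1-b->q2 q2-a->q2 q2-b->q2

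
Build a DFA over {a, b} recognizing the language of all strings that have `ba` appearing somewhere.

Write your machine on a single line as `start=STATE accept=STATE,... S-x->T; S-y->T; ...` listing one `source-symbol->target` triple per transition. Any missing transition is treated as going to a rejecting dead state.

Track how much of `ba` has been matched so far: state s0 is no progress, s2 is the absorbing accept state reached once `ba` has occurred. Intermediate states record partial matches; on a mismatch, fall back to the longest reusable overlap.
        a   b  
>  s0   s0  s1 
   s1   s2  s1 
 * s2   s2  s2 
(> = start, * = accepting)

start=s0; accept=s2; s0-a->s0; s0-b->s1; s1-a->s2; s1-b->s1; s2-a->s2; s2-b->s2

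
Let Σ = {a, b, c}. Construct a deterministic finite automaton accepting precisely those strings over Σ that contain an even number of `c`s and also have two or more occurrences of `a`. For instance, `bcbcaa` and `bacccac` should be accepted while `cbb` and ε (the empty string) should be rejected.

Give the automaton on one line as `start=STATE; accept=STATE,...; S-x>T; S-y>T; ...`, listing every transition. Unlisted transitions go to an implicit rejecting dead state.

Build one automaton per condition and run them in lockstep. The first has 2 states tracking the count of `c`s modulo 2; the second has 4 states tracking the count of `a`s, saturating at 3. A product state is a pair (one from each), accepting exactly when both do.
With 8 states:
        a   b   c  
>  q0   q1  q0  q2 
   q1   q3  q1  q4 
   q2   q4  q2  q0 
 * q3   q5  q3  q6 
   q4   q6  q4  q1 
 * q5   q5  q5  q7 
   q6   q7  q6  q3 
   q7   q7  q7  q5 
(> = start, * = accepting)

start=q0; accept=q3,q5; q0-a>q1; q0-b>q0; q0-c>q2; q1-a>q3; q1-b>q1; q1-c>q4; q2-a>q4; q2-b>q2; q2-c>q0; q3-a>q5; q3-b>q3; q3-c>q6; q4-a>q6; q4-b>q4; q4-c>q1; q5-a>q5; q5-b>q5; q5-c>q7; q6-a>q7; q6-b>q6; q6-c>q3; q7-a>q7; q7-b>q7; q7-c>q5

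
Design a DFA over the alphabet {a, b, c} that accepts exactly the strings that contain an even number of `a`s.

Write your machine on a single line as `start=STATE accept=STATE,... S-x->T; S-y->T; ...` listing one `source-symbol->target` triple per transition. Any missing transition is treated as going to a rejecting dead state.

Keep the running count of `a`s modulo 2: each `a` advances along the cycle s0 → s1 → s0 while other symbols loop. Accept at s0.
2 states suffice.
        a   b   c  
>* s0   s1  s0  s0 
   s1   s0  s1  s1 
(> = start, * = accepting)

start=s0; accept=s0; s0-a->s1; s0-b->s0; s0-c->s0; s1-a->s0; s1-b->s1; s1-c->s1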